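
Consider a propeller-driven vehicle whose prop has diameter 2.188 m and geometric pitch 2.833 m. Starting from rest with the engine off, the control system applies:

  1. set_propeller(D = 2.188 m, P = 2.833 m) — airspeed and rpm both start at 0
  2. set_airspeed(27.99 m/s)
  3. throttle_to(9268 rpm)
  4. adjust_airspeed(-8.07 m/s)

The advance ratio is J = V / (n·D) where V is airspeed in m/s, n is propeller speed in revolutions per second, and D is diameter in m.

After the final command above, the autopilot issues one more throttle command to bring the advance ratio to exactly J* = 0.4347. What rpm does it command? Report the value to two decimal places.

rpm = 1256.62

set_propeller: D = 2.188 m, P = 2.833 m (p = P/D = 1.294790); state ← (V=0, rpm=0)
set_airspeed(27.99): V ← 27.99 m/s
throttle_to(9268): rpm ← 9268
adjust_airspeed(-8.07): V ← 27.99 -8.07 = 19.92 m/s
final state: V = 19.92 m/s, rpm = 9268 → n = rpm/60 = 154.466667 rev/s
target J* = 0.4347; solve J* = V/(n·D) for n: n = V/(J*·D) = 19.92/(0.4347 × 2.188) = 20.943650 rev/s
rpm = 60·n = 1256.619014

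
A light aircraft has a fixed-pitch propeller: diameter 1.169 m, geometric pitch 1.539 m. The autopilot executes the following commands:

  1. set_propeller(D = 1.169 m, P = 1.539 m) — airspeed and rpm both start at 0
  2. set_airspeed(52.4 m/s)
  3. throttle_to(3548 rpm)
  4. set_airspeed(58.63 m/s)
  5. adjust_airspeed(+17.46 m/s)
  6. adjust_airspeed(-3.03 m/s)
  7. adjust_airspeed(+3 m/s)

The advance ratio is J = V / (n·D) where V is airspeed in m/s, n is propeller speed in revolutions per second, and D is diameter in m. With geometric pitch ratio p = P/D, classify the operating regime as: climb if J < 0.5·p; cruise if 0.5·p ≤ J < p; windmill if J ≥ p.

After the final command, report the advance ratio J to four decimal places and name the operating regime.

J = 1.1003, regime = cruise

set_propeller: D = 1.169 m, P = 1.539 m (p = P/D = 1.316510); state ← (V=0, rpm=0)
set_airspeed(52.4): V ← 52.4 m/s
throttle_to(3548): rpm ← 3548
set_airspeed(58.63): V ← 58.63 m/s
adjust_airspeed(+17.46): V ← 58.63 +17.46 = 76.09 m/s
adjust_airspeed(-3.03): V ← 76.09 -3.03 = 73.06 m/s
adjust_airspeed(+3): V ← 73.06 +3 = 76.06 m/s
final state: V = 76.06 m/s, rpm = 3548 → n = rpm/60 = 59.133333 rev/s
J = V / (n·D) = 76.06 / (59.133333 × 1.169) = 1.100296
regime bands: climb J<0.6583 | cruise [0.6583, 1.3165) | windmill J≥1.3165
J = 1.1003 → cruise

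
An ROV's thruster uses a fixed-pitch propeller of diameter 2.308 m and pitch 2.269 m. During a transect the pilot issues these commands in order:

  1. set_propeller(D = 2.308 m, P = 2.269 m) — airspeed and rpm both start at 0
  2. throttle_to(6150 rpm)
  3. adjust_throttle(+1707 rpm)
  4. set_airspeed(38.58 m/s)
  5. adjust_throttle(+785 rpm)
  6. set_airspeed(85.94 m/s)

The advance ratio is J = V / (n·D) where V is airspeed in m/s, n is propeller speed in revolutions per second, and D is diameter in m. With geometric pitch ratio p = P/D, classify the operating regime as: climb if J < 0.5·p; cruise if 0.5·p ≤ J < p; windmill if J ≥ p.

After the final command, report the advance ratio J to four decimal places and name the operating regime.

set_propeller: D = 2.308 m, P = 2.269 m (p = P/D = 0.983102); state ← (V=0, rpm=0)
throttle_to(6150): rpm ← 6150
adjust_throttle(+1707): rpm ← 6150 +1707 = 7857
set_airspeed(38.58): V ← 38.58 m/s
adjust_throttle(+785): rpm ← 7857 +785 = 8642
set_airspeed(85.94): V ← 85.94 m/s
final state: V = 85.94 m/s, rpm = 8642 → n = rpm/60 = 144.033333 rev/s
J = V / (n·D) = 85.94 / (144.033333 × 2.308) = 0.258521
regime bands: climb J<0.4916 | cruise [0.4916, 0.9831) | windmill J≥0.9831
J = 0.2585 → climb

J = 0.2585, regime = climb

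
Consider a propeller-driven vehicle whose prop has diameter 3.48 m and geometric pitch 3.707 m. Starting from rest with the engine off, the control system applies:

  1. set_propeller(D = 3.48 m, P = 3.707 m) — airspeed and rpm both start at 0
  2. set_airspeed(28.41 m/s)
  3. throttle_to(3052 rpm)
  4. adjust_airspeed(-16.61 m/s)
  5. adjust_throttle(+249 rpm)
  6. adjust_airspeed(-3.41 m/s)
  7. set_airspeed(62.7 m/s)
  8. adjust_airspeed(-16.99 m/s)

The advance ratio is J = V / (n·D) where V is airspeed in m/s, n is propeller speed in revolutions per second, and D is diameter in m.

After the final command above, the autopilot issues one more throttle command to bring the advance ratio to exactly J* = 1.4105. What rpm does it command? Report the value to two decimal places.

set_propeller: D = 3.48 m, P = 3.707 m (p = P/D = 1.065230); state ← (V=0, rpm=0)
set_airspeed(28.41): V ← 28.41 m/s
throttle_to(3052): rpm ← 3052
adjust_airspeed(-16.61): V ← 28.41 -16.61 = 11.8 m/s
adjust_throttle(+249): rpm ← 3052 +249 = 3301
adjust_airspeed(-3.41): V ← 11.8 -3.41 = 8.39 m/s
set_airspeed(62.7): V ← 62.7 m/s
adjust_airspeed(-16.99): V ← 62.7 -16.99 = 45.71 m/s
final state: V = 45.71 m/s, rpm = 3301 → n = rpm/60 = 55.016667 rev/s
target J* = 1.4105; solve J* = V/(n·D) for n: n = V/(J*·D) = 45.71/(1.4105 × 3.48) = 9.312341 rev/s
rpm = 60·n = 558.740481

rpm = 558.74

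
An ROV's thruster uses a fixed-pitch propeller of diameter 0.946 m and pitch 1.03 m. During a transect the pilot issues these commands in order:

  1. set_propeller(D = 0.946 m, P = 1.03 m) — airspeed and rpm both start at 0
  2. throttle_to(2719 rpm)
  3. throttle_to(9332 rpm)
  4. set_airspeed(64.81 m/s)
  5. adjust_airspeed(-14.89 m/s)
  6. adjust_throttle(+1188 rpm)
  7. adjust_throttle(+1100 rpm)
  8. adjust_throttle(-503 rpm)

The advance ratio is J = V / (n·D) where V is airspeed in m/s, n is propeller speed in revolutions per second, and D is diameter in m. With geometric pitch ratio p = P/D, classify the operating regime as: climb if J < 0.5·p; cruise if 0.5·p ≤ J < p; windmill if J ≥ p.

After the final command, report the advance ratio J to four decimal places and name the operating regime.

J = 0.2848, regime = climb

set_propeller: D = 0.946 m, P = 1.03 m (p = P/D = 1.088795); state ← (V=0, rpm=0)
throttle_to(2719): rpm ← 2719
throttle_to(9332): rpm ← 9332
set_airspeed(64.81): V ← 64.81 m/s
adjust_airspeed(-14.89): V ← 64.81 -14.89 = 49.92 m/s
adjust_throttle(+1188): rpm ← 9332 +1188 = 10520
adjust_throttle(+1100): rpm ← 10520 +1100 = 11620
adjust_throttle(-503): rpm ← 11620 -503 = 11117
final state: V = 49.92 m/s, rpm = 11117 → n = rpm/60 = 185.283333 rev/s
J = V / (n·D) = 49.92 / (185.283333 × 0.946) = 0.284805
regime bands: climb J<0.5444 | cruise [0.5444, 1.0888) | windmill J≥1.0888
J = 0.2848 → climb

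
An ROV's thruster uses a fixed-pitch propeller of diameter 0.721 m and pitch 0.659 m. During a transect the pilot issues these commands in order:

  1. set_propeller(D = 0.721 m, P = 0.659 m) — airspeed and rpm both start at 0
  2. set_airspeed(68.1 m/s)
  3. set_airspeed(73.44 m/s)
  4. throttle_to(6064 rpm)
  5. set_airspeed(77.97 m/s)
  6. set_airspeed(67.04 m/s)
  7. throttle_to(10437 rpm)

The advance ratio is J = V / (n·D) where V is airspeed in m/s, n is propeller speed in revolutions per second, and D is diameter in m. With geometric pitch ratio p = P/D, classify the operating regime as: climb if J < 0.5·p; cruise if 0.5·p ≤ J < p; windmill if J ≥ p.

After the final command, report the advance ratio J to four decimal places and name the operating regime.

set_propeller: D = 0.721 m, P = 0.659 m (p = P/D = 0.914008); state ← (V=0, rpm=0)
set_airspeed(68.1): V ← 68.1 m/s
set_airspeed(73.44): V ← 73.44 m/s
throttle_to(6064): rpm ← 6064
set_airspeed(77.97): V ← 77.97 m/s
set_airspeed(67.04): V ← 67.04 m/s
throttle_to(10437): rpm ← 10437
final state: V = 67.04 m/s, rpm = 10437 → n = rpm/60 = 173.950000 rev/s
J = V / (n·D) = 67.04 / (173.950000 × 0.721) = 0.534533
regime bands: climb J<0.4570 | cruise [0.4570, 0.9140) | windmill J≥0.9140
J = 0.5345 → cruise

J = 0.5345, regime = cruise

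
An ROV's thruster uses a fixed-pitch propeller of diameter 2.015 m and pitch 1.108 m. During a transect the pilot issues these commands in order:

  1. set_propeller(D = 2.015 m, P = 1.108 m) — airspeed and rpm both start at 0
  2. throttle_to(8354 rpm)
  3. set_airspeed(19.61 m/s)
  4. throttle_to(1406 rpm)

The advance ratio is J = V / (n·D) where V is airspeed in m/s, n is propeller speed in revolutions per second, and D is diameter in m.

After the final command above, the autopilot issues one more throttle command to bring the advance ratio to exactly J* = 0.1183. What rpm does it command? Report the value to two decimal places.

rpm = 4935.93

set_propeller: D = 2.015 m, P = 1.108 m (p = P/D = 0.549876); state ← (V=0, rpm=0)
throttle_to(8354): rpm ← 8354
set_airspeed(19.61): V ← 19.61 m/s
throttle_to(1406): rpm ← 1406
final state: V = 19.61 m/s, rpm = 1406 → n = rpm/60 = 23.433333 rev/s
target J* = 0.1183; solve J* = V/(n·D) for n: n = V/(J*·D) = 19.61/(0.1183 × 2.015) = 82.265511 rev/s
rpm = 60·n = 4935.930647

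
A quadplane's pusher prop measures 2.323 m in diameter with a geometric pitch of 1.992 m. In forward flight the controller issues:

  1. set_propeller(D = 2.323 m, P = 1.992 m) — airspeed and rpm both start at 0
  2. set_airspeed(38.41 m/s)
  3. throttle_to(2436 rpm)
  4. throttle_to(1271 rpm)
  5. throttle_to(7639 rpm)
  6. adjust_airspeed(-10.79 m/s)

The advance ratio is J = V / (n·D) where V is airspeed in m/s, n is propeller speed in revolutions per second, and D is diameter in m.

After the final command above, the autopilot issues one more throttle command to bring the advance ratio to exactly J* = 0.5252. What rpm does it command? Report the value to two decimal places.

rpm = 1358.32

set_propeller: D = 2.323 m, P = 1.992 m (p = P/D = 0.857512); state ← (V=0, rpm=0)
set_airspeed(38.41): V ← 38.41 m/s
throttle_to(2436): rpm ← 2436
throttle_to(1271): rpm ← 1271
throttle_to(7639): rpm ← 7639
adjust_airspeed(-10.79): V ← 38.41 -10.79 = 27.62 m/s
final state: V = 27.62 m/s, rpm = 7639 → n = rpm/60 = 127.316667 rev/s
target J* = 0.5252; solve J* = V/(n·D) for n: n = V/(J*·D) = 27.62/(0.5252 × 2.323) = 22.638609 rev/s
rpm = 60·n = 1358.316566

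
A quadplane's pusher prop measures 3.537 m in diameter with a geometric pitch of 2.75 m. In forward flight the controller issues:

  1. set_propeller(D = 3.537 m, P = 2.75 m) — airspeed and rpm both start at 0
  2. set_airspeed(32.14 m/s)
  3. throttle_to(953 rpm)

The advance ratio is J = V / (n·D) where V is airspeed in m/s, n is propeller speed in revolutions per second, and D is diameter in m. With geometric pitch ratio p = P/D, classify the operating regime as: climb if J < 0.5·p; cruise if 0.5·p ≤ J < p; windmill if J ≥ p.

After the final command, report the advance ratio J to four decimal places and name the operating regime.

set_propeller: D = 3.537 m, P = 2.75 m (p = P/D = 0.777495); state ← (V=0, rpm=0)
set_airspeed(32.14): V ← 32.14 m/s
throttle_to(953): rpm ← 953
final state: V = 32.14 m/s, rpm = 953 → n = rpm/60 = 15.883333 rev/s
J = V / (n·D) = 32.14 / (15.883333 × 3.537) = 0.572096
regime bands: climb J<0.3887 | cruise [0.3887, 0.7775) | windmill J≥0.7775
J = 0.5721 → cruise

J = 0.5721, regime = cruise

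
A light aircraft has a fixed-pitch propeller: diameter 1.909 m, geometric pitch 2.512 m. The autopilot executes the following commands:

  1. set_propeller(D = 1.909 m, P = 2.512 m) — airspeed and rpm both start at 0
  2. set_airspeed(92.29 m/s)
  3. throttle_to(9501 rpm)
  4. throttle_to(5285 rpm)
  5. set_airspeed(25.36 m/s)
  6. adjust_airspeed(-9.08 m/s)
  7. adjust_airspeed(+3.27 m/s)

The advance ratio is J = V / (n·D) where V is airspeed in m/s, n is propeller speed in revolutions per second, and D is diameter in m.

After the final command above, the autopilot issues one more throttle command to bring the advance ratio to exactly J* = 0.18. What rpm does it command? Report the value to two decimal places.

rpm = 3413.65

set_propeller: D = 1.909 m, P = 2.512 m (p = P/D = 1.315872); state ← (V=0, rpm=0)
set_airspeed(92.29): V ← 92.29 m/s
throttle_to(9501): rpm ← 9501
throttle_to(5285): rpm ← 5285
set_airspeed(25.36): V ← 25.36 m/s
adjust_airspeed(-9.08): V ← 25.36 -9.08 = 16.28 m/s
adjust_airspeed(+3.27): V ← 16.28 +3.27 = 19.55 m/s
final state: V = 19.55 m/s, rpm = 5285 → n = rpm/60 = 88.083333 rev/s
target J* = 0.18; solve J* = V/(n·D) for n: n = V/(J*·D) = 19.55/(0.18 × 1.909) = 56.894244 rev/s
rpm = 60·n = 3413.654618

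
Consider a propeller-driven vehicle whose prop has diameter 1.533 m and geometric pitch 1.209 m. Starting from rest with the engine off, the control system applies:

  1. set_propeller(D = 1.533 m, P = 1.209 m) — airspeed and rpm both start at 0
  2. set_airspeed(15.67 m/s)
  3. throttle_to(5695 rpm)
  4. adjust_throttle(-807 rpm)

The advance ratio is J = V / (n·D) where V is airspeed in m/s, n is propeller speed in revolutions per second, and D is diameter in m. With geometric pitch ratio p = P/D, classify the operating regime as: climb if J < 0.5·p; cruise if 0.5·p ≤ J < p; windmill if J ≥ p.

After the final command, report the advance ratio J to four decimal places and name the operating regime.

set_propeller: D = 1.533 m, P = 1.209 m (p = P/D = 0.788650); state ← (V=0, rpm=0)
set_airspeed(15.67): V ← 15.67 m/s
throttle_to(5695): rpm ← 5695
adjust_throttle(-807): rpm ← 5695 -807 = 4888
final state: V = 15.67 m/s, rpm = 4888 → n = rpm/60 = 81.466667 rev/s
J = V / (n·D) = 15.67 / (81.466667 × 1.533) = 0.125472
regime bands: climb J<0.3943 | cruise [0.3943, 0.7886) | windmill J≥0.7886
J = 0.1255 → climb

J = 0.1255, regime = climb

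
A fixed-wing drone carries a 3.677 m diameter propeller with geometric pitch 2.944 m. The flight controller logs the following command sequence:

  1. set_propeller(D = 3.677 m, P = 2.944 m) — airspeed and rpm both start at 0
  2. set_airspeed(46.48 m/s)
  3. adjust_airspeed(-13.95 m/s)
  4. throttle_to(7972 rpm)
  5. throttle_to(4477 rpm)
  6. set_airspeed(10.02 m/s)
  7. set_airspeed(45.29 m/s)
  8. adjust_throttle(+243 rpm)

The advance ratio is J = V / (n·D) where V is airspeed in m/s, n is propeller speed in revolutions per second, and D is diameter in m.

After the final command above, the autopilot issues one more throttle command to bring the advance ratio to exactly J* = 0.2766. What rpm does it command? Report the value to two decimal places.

set_propeller: D = 3.677 m, P = 2.944 m (p = P/D = 0.800653); state ← (V=0, rpm=0)
set_airspeed(46.48): V ← 46.48 m/s
adjust_airspeed(-13.95): V ← 46.48 -13.95 = 32.53 m/s
throttle_to(7972): rpm ← 7972
throttle_to(4477): rpm ← 4477
set_airspeed(10.02): V ← 10.02 m/s
set_airspeed(45.29): V ← 45.29 m/s
adjust_throttle(+243): rpm ← 4477 +243 = 4720
final state: V = 45.29 m/s, rpm = 4720 → n = rpm/60 = 78.666667 rev/s
target J* = 0.2766; solve J* = V/(n·D) for n: n = V/(J*·D) = 45.29/(0.2766 × 3.677) = 44.530392 rev/s
rpm = 60·n = 2671.823500

rpm = 2671.82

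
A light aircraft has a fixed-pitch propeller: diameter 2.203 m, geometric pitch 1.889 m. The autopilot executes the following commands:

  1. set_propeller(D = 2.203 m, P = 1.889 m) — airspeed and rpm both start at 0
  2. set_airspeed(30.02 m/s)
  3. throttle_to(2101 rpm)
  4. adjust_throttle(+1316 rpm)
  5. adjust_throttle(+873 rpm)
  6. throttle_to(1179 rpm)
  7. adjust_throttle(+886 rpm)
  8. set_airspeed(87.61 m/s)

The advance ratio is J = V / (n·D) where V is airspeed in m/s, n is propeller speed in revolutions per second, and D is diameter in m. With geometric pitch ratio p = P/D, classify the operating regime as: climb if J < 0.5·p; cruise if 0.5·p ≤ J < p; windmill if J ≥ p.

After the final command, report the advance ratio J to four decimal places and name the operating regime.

J = 1.1555, regime = windmill

set_propeller: D = 2.203 m, P = 1.889 m (p = P/D = 0.857467); state ← (V=0, rpm=0)
set_airspeed(30.02): V ← 30.02 m/s
throttle_to(2101): rpm ← 2101
adjust_throttle(+1316): rpm ← 2101 +1316 = 3417
adjust_throttle(+873): rpm ← 3417 +873 = 4290
throttle_to(1179): rpm ← 1179
adjust_throttle(+886): rpm ← 1179 +886 = 2065
set_airspeed(87.61): V ← 87.61 m/s
final state: V = 87.61 m/s, rpm = 2065 → n = rpm/60 = 34.416667 rev/s
J = V / (n·D) = 87.61 / (34.416667 × 2.203) = 1.155501
regime bands: climb J<0.4287 | cruise [0.4287, 0.8575) | windmill J≥0.8575
J = 1.1555 → windmill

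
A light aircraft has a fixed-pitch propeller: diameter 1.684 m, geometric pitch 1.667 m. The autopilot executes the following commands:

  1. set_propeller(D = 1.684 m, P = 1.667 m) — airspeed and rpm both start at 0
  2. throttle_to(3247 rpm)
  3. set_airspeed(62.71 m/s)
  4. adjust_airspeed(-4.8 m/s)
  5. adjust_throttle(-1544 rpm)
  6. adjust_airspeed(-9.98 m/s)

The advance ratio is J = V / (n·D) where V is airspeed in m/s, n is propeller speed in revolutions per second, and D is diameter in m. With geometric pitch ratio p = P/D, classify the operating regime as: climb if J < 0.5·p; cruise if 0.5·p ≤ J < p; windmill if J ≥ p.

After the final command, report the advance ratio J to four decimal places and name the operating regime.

set_propeller: D = 1.684 m, P = 1.667 m (p = P/D = 0.989905); state ← (V=0, rpm=0)
throttle_to(3247): rpm ← 3247
set_airspeed(62.71): V ← 62.71 m/s
adjust_airspeed(-4.8): V ← 62.71 -4.8 = 57.91 m/s
adjust_throttle(-1544): rpm ← 3247 -1544 = 1703
adjust_airspeed(-9.98): V ← 57.91 -9.98 = 47.93 m/s
final state: V = 47.93 m/s, rpm = 1703 → n = rpm/60 = 28.383333 rev/s
J = V / (n·D) = 47.93 / (28.383333 × 1.684) = 1.002771
regime bands: climb J<0.4950 | cruise [0.4950, 0.9899) | windmill J≥0.9899
J = 1.0028 → windmill

J = 1.0028, regime = windmill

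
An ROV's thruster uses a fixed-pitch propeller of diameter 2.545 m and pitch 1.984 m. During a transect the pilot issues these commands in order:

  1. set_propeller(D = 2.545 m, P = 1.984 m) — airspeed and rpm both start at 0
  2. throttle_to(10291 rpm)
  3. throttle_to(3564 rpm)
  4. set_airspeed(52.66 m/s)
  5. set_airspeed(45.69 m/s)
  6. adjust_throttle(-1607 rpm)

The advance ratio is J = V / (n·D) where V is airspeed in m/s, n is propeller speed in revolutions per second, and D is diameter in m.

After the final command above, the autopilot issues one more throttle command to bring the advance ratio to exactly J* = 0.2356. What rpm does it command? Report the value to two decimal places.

rpm = 4572.03

set_propeller: D = 2.545 m, P = 1.984 m (p = P/D = 0.779568); state ← (V=0, rpm=0)
throttle_to(10291): rpm ← 10291
throttle_to(3564): rpm ← 3564
set_airspeed(52.66): V ← 52.66 m/s
set_airspeed(45.69): V ← 45.69 m/s
adjust_throttle(-1607): rpm ← 3564 -1607 = 1957
final state: V = 45.69 m/s, rpm = 1957 → n = rpm/60 = 32.616667 rev/s
target J* = 0.2356; solve J* = V/(n·D) for n: n = V/(J*·D) = 45.69/(0.2356 × 2.545) = 76.200546 rev/s
rpm = 60·n = 4572.032782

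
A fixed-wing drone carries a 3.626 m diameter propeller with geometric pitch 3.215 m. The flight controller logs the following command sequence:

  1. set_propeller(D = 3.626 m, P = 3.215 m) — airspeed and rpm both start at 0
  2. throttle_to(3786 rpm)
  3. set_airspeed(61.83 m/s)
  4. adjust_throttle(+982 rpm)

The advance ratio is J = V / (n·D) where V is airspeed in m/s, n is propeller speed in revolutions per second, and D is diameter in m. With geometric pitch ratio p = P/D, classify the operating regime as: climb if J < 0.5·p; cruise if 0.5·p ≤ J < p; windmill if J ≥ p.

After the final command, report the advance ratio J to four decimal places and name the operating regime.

set_propeller: D = 3.626 m, P = 3.215 m (p = P/D = 0.886652); state ← (V=0, rpm=0)
throttle_to(3786): rpm ← 3786
set_airspeed(61.83): V ← 61.83 m/s
adjust_throttle(+982): rpm ← 3786 +982 = 4768
final state: V = 61.83 m/s, rpm = 4768 → n = rpm/60 = 79.466667 rev/s
J = V / (n·D) = 61.83 / (79.466667 × 3.626) = 0.214579
regime bands: climb J<0.4433 | cruise [0.4433, 0.8867) | windmill J≥0.8867
J = 0.2146 → climb

J = 0.2146, regime = climb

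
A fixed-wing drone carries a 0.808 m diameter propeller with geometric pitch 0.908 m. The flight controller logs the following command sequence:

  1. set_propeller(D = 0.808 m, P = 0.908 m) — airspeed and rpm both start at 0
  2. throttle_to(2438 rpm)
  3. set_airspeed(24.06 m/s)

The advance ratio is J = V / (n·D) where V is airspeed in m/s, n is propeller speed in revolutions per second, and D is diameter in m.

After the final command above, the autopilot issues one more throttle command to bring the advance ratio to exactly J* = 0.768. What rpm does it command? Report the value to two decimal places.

rpm = 2326.35

set_propeller: D = 0.808 m, P = 0.908 m (p = P/D = 1.123762); state ← (V=0, rpm=0)
throttle_to(2438): rpm ← 2438
set_airspeed(24.06): V ← 24.06 m/s
final state: V = 24.06 m/s, rpm = 2438 → n = rpm/60 = 40.633333 rev/s
target J* = 0.768; solve J* = V/(n·D) for n: n = V/(J*·D) = 24.06/(0.768 × 0.808) = 38.772432 rev/s
rpm = 60·n = 2326.345916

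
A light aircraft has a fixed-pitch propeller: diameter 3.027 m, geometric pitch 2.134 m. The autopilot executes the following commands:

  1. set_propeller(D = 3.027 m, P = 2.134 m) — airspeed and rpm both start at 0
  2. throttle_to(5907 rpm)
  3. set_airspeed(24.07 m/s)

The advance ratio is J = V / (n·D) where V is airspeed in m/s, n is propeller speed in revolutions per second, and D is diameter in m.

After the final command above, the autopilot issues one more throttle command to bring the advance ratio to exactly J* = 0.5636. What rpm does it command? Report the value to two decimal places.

rpm = 846.53

set_propeller: D = 3.027 m, P = 2.134 m (p = P/D = 0.704988); state ← (V=0, rpm=0)
throttle_to(5907): rpm ← 5907
set_airspeed(24.07): V ← 24.07 m/s
final state: V = 24.07 m/s, rpm = 5907 → n = rpm/60 = 98.450000 rev/s
target J* = 0.5636; solve J* = V/(n·D) for n: n = V/(J*·D) = 24.07/(0.5636 × 3.027) = 14.108885 rev/s
rpm = 60·n = 846.533083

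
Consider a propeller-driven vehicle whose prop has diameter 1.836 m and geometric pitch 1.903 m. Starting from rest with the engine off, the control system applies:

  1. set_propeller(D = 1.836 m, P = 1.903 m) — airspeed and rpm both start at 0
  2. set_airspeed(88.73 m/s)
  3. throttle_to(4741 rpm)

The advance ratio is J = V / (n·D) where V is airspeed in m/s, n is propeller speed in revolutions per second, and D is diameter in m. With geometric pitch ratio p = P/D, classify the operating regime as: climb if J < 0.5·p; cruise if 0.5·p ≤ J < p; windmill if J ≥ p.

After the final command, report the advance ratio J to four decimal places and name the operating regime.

J = 0.6116, regime = cruise

set_propeller: D = 1.836 m, P = 1.903 m (p = P/D = 1.036492); state ← (V=0, rpm=0)
set_airspeed(88.73): V ← 88.73 m/s
throttle_to(4741): rpm ← 4741
final state: V = 88.73 m/s, rpm = 4741 → n = rpm/60 = 79.016667 rev/s
J = V / (n·D) = 88.73 / (79.016667 × 1.836) = 0.611616
regime bands: climb J<0.5182 | cruise [0.5182, 1.0365) | windmill J≥1.0365
J = 0.6116 → cruise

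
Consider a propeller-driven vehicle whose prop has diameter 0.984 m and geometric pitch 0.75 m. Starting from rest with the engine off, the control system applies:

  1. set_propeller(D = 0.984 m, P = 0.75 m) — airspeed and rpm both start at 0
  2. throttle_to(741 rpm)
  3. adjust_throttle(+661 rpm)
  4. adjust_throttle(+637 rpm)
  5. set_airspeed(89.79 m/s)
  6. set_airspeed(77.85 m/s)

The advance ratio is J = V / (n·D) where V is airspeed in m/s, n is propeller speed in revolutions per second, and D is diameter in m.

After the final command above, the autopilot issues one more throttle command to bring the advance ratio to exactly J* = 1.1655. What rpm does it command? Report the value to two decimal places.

rpm = 4072.89

set_propeller: D = 0.984 m, P = 0.75 m (p = P/D = 0.762195); state ← (V=0, rpm=0)
throttle_to(741): rpm ← 741
adjust_throttle(+661): rpm ← 741 +661 = 1402
adjust_throttle(+637): rpm ← 1402 +637 = 2039
set_airspeed(89.79): V ← 89.79 m/s
set_airspeed(77.85): V ← 77.85 m/s
final state: V = 77.85 m/s, rpm = 2039 → n = rpm/60 = 33.983333 rev/s
target J* = 1.1655; solve J* = V/(n·D) for n: n = V/(J*·D) = 77.85/(1.1655 × 0.984) = 67.881470 rev/s
rpm = 60·n = 4072.888219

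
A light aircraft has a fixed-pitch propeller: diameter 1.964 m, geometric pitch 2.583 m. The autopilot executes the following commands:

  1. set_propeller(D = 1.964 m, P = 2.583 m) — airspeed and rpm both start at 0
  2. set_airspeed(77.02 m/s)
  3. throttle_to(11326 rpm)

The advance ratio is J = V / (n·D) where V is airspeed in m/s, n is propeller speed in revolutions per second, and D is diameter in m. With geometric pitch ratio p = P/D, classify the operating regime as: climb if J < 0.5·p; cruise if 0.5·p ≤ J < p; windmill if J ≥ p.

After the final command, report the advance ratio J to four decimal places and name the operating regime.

J = 0.2077, regime = climb

set_propeller: D = 1.964 m, P = 2.583 m (p = P/D = 1.315173); state ← (V=0, rpm=0)
set_airspeed(77.02): V ← 77.02 m/s
throttle_to(11326): rpm ← 11326
final state: V = 77.02 m/s, rpm = 11326 → n = rpm/60 = 188.766667 rev/s
J = V / (n·D) = 77.02 / (188.766667 × 1.964) = 0.207748
regime bands: climb J<0.6576 | cruise [0.6576, 1.3152) | windmill J≥1.3152
J = 0.2077 → climb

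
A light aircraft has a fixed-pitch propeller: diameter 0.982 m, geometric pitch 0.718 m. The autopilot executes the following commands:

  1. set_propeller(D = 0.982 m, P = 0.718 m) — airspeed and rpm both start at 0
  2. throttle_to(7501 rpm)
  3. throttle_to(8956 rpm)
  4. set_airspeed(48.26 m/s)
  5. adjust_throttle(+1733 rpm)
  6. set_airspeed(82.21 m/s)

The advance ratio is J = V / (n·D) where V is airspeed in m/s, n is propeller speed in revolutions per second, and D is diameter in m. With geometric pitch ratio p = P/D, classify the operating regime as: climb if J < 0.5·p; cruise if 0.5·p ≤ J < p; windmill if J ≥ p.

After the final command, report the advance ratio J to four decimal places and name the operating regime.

J = 0.4699, regime = cruise

set_propeller: D = 0.982 m, P = 0.718 m (p = P/D = 0.731161); state ← (V=0, rpm=0)
throttle_to(7501): rpm ← 7501
throttle_to(8956): rpm ← 8956
set_airspeed(48.26): V ← 48.26 m/s
adjust_throttle(+1733): rpm ← 8956 +1733 = 10689
set_airspeed(82.21): V ← 82.21 m/s
final state: V = 82.21 m/s, rpm = 10689 → n = rpm/60 = 178.150000 rev/s
J = V / (n·D) = 82.21 / (178.150000 × 0.982) = 0.469924
regime bands: climb J<0.3656 | cruise [0.3656, 0.7312) | windmill J≥0.7312
J = 0.4699 → cruise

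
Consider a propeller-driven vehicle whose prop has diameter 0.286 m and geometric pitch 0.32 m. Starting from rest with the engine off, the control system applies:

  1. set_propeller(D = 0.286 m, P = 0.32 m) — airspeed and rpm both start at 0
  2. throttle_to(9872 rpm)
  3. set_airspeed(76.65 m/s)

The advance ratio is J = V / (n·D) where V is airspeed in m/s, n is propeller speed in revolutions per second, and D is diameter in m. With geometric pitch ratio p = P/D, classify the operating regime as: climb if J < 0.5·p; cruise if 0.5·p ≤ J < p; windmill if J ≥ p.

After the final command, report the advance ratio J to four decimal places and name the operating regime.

J = 1.6289, regime = windmill

set_propeller: D = 0.286 m, P = 0.32 m (p = P/D = 1.118881); state ← (V=0, rpm=0)
throttle_to(9872): rpm ← 9872
set_airspeed(76.65): V ← 76.65 m/s
final state: V = 76.65 m/s, rpm = 9872 → n = rpm/60 = 164.533333 rev/s
J = V / (n·D) = 76.65 / (164.533333 × 0.286) = 1.628892
regime bands: climb J<0.5594 | cruise [0.5594, 1.1189) | windmill J≥1.1189
J = 1.6289 → windmill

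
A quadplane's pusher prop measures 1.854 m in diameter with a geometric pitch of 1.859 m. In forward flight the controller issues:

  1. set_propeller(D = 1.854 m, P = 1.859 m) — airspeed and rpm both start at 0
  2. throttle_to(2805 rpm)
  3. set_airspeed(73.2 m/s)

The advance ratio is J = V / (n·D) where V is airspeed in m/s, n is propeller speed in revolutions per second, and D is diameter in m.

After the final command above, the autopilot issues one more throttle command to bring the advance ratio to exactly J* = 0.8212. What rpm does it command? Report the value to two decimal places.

rpm = 2884.72

set_propeller: D = 1.854 m, P = 1.859 m (p = P/D = 1.002697); state ← (V=0, rpm=0)
throttle_to(2805): rpm ← 2805
set_airspeed(73.2): V ← 73.2 m/s
final state: V = 73.2 m/s, rpm = 2805 → n = rpm/60 = 46.750000 rev/s
target J* = 0.8212; solve J* = V/(n·D) for n: n = V/(J*·D) = 73.2/(0.8212 × 1.854) = 48.078666 rev/s
rpm = 60·n = 2884.719969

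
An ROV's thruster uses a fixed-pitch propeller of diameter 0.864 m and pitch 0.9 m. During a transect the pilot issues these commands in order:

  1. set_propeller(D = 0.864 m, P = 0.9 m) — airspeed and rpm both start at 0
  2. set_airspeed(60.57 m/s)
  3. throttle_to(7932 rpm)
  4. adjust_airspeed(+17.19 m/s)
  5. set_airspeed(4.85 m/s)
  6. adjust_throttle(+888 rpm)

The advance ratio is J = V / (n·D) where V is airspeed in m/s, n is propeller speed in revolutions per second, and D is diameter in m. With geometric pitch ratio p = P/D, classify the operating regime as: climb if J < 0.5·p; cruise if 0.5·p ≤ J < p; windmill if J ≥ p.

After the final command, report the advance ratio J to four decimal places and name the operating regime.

set_propeller: D = 0.864 m, P = 0.9 m (p = P/D = 1.041667); state ← (V=0, rpm=0)
set_airspeed(60.57): V ← 60.57 m/s
throttle_to(7932): rpm ← 7932
adjust_airspeed(+17.19): V ← 60.57 +17.19 = 77.76 m/s
set_airspeed(4.85): V ← 4.85 m/s
adjust_throttle(+888): rpm ← 7932 +888 = 8820
final state: V = 4.85 m/s, rpm = 8820 → n = rpm/60 = 147.000000 rev/s
J = V / (n·D) = 4.85 / (147.000000 × 0.864) = 0.038187
regime bands: climb J<0.5208 | cruise [0.5208, 1.0417) | windmill J≥1.0417
J = 0.0382 → climb

J = 0.0382, regime = climb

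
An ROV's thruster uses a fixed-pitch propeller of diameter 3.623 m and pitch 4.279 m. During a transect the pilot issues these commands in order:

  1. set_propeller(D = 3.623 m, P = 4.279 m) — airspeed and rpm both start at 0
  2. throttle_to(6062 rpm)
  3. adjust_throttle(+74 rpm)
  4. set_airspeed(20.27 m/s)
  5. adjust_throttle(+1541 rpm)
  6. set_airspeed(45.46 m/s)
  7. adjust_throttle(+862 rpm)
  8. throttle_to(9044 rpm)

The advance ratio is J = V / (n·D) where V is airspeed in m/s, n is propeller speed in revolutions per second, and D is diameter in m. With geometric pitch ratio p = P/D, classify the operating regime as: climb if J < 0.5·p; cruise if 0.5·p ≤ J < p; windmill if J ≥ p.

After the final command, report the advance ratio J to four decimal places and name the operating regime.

set_propeller: D = 3.623 m, P = 4.279 m (p = P/D = 1.181065); state ← (V=0, rpm=0)
throttle_to(6062): rpm ← 6062
adjust_throttle(+74): rpm ← 6062 +74 = 6136
set_airspeed(20.27): V ← 20.27 m/s
adjust_throttle(+1541): rpm ← 6136 +1541 = 7677
set_airspeed(45.46): V ← 45.46 m/s
adjust_throttle(+862): rpm ← 7677 +862 = 8539
throttle_to(9044): rpm ← 9044
final state: V = 45.46 m/s, rpm = 9044 → n = rpm/60 = 150.733333 rev/s
J = V / (n·D) = 45.46 / (150.733333 × 3.623) = 0.083244
regime bands: climb J<0.5905 | cruise [0.5905, 1.1811) | windmill J≥1.1811
J = 0.0832 → climb

J = 0.0832, regime = climb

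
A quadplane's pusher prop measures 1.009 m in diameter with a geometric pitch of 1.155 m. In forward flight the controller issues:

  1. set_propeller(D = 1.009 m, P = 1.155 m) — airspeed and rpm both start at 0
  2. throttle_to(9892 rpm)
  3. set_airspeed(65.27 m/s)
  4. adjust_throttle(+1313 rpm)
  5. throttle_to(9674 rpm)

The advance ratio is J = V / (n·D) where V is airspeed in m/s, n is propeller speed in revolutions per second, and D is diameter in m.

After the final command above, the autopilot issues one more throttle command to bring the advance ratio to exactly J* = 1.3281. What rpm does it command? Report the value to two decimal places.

rpm = 2922.42

set_propeller: D = 1.009 m, P = 1.155 m (p = P/D = 1.144698); state ← (V=0, rpm=0)
throttle_to(9892): rpm ← 9892
set_airspeed(65.27): V ← 65.27 m/s
adjust_throttle(+1313): rpm ← 9892 +1313 = 11205
throttle_to(9674): rpm ← 9674
final state: V = 65.27 m/s, rpm = 9674 → n = rpm/60 = 161.233333 rev/s
target J* = 1.3281; solve J* = V/(n·D) for n: n = V/(J*·D) = 65.27/(1.3281 × 1.009) = 48.707032 rev/s
rpm = 60·n = 2922.421943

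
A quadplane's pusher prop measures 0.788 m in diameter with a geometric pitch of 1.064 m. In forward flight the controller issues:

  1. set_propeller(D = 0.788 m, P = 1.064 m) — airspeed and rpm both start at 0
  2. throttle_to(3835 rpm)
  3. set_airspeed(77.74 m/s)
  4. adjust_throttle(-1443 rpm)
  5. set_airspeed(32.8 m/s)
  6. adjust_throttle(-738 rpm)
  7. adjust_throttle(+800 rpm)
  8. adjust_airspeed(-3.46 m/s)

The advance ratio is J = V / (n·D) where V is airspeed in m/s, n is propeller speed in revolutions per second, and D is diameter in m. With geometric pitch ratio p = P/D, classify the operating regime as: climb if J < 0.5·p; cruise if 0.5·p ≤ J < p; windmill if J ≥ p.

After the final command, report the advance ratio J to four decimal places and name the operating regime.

set_propeller: D = 0.788 m, P = 1.064 m (p = P/D = 1.350254); state ← (V=0, rpm=0)
throttle_to(3835): rpm ← 3835
set_airspeed(77.74): V ← 77.74 m/s
adjust_throttle(-1443): rpm ← 3835 -1443 = 2392
set_airspeed(32.8): V ← 32.8 m/s
adjust_throttle(-738): rpm ← 2392 -738 = 1654
adjust_throttle(+800): rpm ← 1654 +800 = 2454
adjust_airspeed(-3.46): V ← 32.8 -3.46 = 29.34 m/s
final state: V = 29.34 m/s, rpm = 2454 → n = rpm/60 = 40.900000 rev/s
J = V / (n·D) = 29.34 / (40.900000 × 0.788) = 0.910355
regime bands: climb J<0.6751 | cruise [0.6751, 1.3503) | windmill J≥1.3503
J = 0.9104 → cruise

J = 0.9104, regime = cruise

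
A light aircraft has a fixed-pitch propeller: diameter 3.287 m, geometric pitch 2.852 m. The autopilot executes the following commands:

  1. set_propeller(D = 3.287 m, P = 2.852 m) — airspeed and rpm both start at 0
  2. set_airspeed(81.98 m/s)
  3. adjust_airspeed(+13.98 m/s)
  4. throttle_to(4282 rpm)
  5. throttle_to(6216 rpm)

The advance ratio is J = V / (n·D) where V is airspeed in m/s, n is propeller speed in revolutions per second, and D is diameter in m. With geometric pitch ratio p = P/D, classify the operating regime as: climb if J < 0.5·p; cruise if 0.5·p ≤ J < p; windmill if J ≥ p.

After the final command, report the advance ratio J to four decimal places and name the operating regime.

set_propeller: D = 3.287 m, P = 2.852 m (p = P/D = 0.867660); state ← (V=0, rpm=0)
set_airspeed(81.98): V ← 81.98 m/s
adjust_airspeed(+13.98): V ← 81.98 +13.98 = 95.96 m/s
throttle_to(4282): rpm ← 4282
throttle_to(6216): rpm ← 6216
final state: V = 95.96 m/s, rpm = 6216 → n = rpm/60 = 103.600000 rev/s
J = V / (n·D) = 95.96 / (103.600000 × 3.287) = 0.281793
regime bands: climb J<0.4338 | cruise [0.4338, 0.8677) | windmill J≥0.8677
J = 0.2818 → climb

J = 0.2818, regime = climb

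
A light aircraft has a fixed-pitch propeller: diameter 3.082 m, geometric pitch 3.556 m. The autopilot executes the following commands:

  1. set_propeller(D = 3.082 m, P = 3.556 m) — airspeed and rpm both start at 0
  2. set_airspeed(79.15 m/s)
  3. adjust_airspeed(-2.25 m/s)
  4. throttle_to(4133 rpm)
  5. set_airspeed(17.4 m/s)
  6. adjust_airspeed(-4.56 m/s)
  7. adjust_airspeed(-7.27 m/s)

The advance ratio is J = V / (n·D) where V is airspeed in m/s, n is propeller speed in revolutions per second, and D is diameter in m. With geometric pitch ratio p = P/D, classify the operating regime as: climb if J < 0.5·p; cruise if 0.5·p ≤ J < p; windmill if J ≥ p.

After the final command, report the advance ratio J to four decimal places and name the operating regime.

J = 0.0262, regime = climb

set_propeller: D = 3.082 m, P = 3.556 m (p = P/D = 1.153796); state ← (V=0, rpm=0)
set_airspeed(79.15): V ← 79.15 m/s
adjust_airspeed(-2.25): V ← 79.15 -2.25 = 76.9 m/s
throttle_to(4133): rpm ← 4133
set_airspeed(17.4): V ← 17.4 m/s
adjust_airspeed(-4.56): V ← 17.4 -4.56 = 12.84 m/s
adjust_airspeed(-7.27): V ← 12.84 -7.27 = 5.57 m/s
final state: V = 5.57 m/s, rpm = 4133 → n = rpm/60 = 68.883333 rev/s
J = V / (n·D) = 5.57 / (68.883333 × 3.082) = 0.026237
regime bands: climb J<0.5769 | cruise [0.5769, 1.1538) | windmill J≥1.1538
J = 0.0262 → climb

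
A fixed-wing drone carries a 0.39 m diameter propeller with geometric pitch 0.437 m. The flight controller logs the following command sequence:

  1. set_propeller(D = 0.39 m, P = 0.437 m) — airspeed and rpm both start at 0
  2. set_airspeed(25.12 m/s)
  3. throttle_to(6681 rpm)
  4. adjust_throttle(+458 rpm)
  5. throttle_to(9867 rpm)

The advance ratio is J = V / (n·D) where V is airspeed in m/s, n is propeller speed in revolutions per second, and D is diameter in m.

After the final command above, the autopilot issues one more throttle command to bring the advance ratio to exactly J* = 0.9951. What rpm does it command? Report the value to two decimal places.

set_propeller: D = 0.39 m, P = 0.437 m (p = P/D = 1.120513); state ← (V=0, rpm=0)
set_airspeed(25.12): V ← 25.12 m/s
throttle_to(6681): rpm ← 6681
adjust_throttle(+458): rpm ← 6681 +458 = 7139
throttle_to(9867): rpm ← 9867
final state: V = 25.12 m/s, rpm = 9867 → n = rpm/60 = 164.450000 rev/s
target J* = 0.9951; solve J* = V/(n·D) for n: n = V/(J*·D) = 25.12/(0.9951 × 0.39) = 64.727421 rev/s
rpm = 60·n = 3883.645246

rpm = 3883.65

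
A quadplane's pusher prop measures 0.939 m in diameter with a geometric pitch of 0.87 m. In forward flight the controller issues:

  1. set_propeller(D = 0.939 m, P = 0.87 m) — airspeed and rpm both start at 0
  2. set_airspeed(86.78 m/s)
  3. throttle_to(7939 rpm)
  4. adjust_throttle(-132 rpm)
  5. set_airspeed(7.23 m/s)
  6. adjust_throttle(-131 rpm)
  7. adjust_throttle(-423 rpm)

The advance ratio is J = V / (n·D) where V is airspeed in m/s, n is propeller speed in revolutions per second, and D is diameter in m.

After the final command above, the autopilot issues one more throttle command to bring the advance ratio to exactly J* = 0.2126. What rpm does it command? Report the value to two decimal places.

rpm = 2173.00

set_propeller: D = 0.939 m, P = 0.87 m (p = P/D = 0.926518); state ← (V=0, rpm=0)
set_airspeed(86.78): V ← 86.78 m/s
throttle_to(7939): rpm ← 7939
adjust_throttle(-132): rpm ← 7939 -132 = 7807
set_airspeed(7.23): V ← 7.23 m/s
adjust_throttle(-131): rpm ← 7807 -131 = 7676
adjust_throttle(-423): rpm ← 7676 -423 = 7253
final state: V = 7.23 m/s, rpm = 7253 → n = rpm/60 = 120.883333 rev/s
target J* = 0.2126; solve J* = V/(n·D) for n: n = V/(J*·D) = 7.23/(0.2126 × 0.939) = 36.216747 rev/s
rpm = 60·n = 2173.004848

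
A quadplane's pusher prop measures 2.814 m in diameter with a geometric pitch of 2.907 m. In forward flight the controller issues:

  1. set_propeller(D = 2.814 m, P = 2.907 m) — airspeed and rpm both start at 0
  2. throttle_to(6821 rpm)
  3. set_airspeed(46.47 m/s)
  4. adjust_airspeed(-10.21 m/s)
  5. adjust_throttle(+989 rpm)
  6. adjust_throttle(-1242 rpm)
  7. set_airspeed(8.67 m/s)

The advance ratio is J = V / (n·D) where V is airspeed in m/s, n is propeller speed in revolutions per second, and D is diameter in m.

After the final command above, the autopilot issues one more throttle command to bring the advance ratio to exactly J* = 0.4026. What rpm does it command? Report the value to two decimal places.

rpm = 459.17

set_propeller: D = 2.814 m, P = 2.907 m (p = P/D = 1.033049); state ← (V=0, rpm=0)
throttle_to(6821): rpm ← 6821
set_airspeed(46.47): V ← 46.47 m/s
adjust_airspeed(-10.21): V ← 46.47 -10.21 = 36.26 m/s
adjust_throttle(+989): rpm ← 6821 +989 = 7810
adjust_throttle(-1242): rpm ← 7810 -1242 = 6568
set_airspeed(8.67): V ← 8.67 m/s
final state: V = 8.67 m/s, rpm = 6568 → n = rpm/60 = 109.466667 rev/s
target J* = 0.4026; solve J* = V/(n·D) for n: n = V/(J*·D) = 8.67/(0.4026 × 2.814) = 7.652815 rev/s
rpm = 60·n = 459.168920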